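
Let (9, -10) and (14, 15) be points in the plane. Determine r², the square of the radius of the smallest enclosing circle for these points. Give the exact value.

The smallest circle enclosing two points has them as diameter endpoints.
Centre = midpoint = (11.5, 2.5); r² = |(9, -10)−(14, 15)|²/4 = 650/4 = 162.5.

162.5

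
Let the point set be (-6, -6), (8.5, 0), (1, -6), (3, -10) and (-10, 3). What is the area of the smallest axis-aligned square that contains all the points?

342.25

The bounding box has width 18.5 and height 13.
An axis-aligned square enclosing the set must have side ≥ max(width, height).
So the minimum side is max(18.5, 13) = 18.5.
Area = 18.5² = 342.25.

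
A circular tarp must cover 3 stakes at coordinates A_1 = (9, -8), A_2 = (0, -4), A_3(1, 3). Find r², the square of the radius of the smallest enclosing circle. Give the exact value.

46.25

Side lengths²: A_1A_2² = 97, A_1A_3² = 185, A_2A_3² = 50.
Since A_1A_3² = 185 ≥ 97 + 50 = 147, the angle opposite A_1A_3 is not acute, so the smallest enclosing circle has A_1A_3 as diameter.
Centre = midpoint of A_1A_3 = (5, -2.5), r² = 185/4 = 46.25.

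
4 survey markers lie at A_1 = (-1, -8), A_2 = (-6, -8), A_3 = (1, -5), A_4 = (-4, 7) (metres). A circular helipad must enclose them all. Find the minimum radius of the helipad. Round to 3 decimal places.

A smallest enclosing disk is always determined by at most three of the input points on its boundary.
The minimum enclosing circle is determined by three boundary points: A_1, A_2, A_4.
Their circumcentre is (-3.5, -0.7) with r² = 59.54.
The farthest remaining point A_3 is at distance² 38.74 ≤ 59.54.
r = √(59.54) ≈ 7.716.

7.716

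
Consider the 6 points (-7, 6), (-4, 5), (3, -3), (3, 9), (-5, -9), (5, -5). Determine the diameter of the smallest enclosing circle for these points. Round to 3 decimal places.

19.698

By Welzl's lemma the MEC is supported by two points (diametrically opposite) or three points (on a circumcircle).
The farthest pair is (3, 9)–(-5, -9) with squared distance 388. The circle on this segment as diameter has centre (-1, 0) and r² = 388/4 = 97.
Check (-7, 6): distance² to centre = 72 ≤ 97, so it lies inside.
All remaining points lie in this disk, and no smaller disk contains both endpoints, so this is the minimum enclosing circle.
Diameter = 2r = 2√97 ≈ 19.698.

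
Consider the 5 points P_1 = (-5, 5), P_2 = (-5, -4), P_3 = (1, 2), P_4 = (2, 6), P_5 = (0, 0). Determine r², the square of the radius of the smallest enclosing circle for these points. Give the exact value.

The farthest pair is P_2–P_4 with squared distance 149. The circle on this segment as diameter has centre (-1.5, 1) and r² = 149/4 = 37.25.
Check P_1: distance² to centre = 28.25 ≤ 37.25, so it lies inside.
All remaining points lie in this disk, and no smaller disk contains both endpoints, so this is the minimum enclosing circle.

37.25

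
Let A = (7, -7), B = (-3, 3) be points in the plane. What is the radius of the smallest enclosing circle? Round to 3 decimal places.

7.071

The smallest circle enclosing two points has them as diameter endpoints.
Centre = midpoint = (2, -2); r² = |AB|²/4 = 200/4 = 50.
r = √50 ≈ 7.071.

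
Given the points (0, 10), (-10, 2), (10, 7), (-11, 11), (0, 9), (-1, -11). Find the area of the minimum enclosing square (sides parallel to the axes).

The bounding box has width 21 and height 22.
An axis-aligned square enclosing the set must have side ≥ max(width, height).
So the minimum side is max(21, 22) = 22.
Area = 22² = 484.

484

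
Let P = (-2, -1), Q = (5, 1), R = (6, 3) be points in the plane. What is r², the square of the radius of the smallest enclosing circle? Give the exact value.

Side lengths²: PQ² = 53, PR² = 80, QR² = 5.
Since PR² = 80 ≥ 53 + 5 = 58, the angle opposite PR is not acute, so the smallest enclosing circle has PR as diameter.
Centre = midpoint of PR = (2, 1), r² = 80/4 = 20.

20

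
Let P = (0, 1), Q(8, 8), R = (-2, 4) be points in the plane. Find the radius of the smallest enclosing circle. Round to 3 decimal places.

Side lengths²: PQ² = 113, PR² = 13, QR² = 116.
Since QR² = 116 < 113 + 13 = 126, the triangle is acute, so the smallest enclosing circle is the circumcircle.
Circumcentre = (62/19, 203/38), r² = 42601/1444.
r = √(42601/1444) ≈ 5.432.

5.432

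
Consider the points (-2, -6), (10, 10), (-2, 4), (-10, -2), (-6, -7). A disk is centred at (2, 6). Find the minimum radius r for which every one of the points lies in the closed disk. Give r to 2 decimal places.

The required radius is the distance from (2, 6) to the farthest point.
Squared distances: 160, 80, 20, 208, 233.
Maximum is 233, attained at (-6, -7).
r = √233 ≈ 15.26.

15.26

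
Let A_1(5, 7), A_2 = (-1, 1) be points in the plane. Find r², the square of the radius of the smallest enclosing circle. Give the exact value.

The smallest circle enclosing two points has them as diameter endpoints.
Centre = midpoint = (2, 4); r² = |A_1A_2|²/4 = 72/4 = 18.

18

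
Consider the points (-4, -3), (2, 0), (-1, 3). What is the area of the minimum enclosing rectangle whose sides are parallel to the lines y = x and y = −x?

In coordinates u = x + y, v = x − y the rectangle is axis-aligned; the map (x,y)→(u,v) scales areas by 2.
u-values: -7, 2, 2; range = 2 − (-7) = 9.
v-values: -1, 2, -4; range = 2 − (-4) = 6.
Area = (9 × 6) / 2 = 27.

27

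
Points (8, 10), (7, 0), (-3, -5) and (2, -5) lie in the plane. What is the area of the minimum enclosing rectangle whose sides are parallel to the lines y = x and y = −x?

117

In coordinates u = x + y, v = x − y the rectangle is axis-aligned; the map (x,y)→(u,v) scales areas by 2.
u-values: 18, 7, -8, -3; range = 18 − (-8) = 26.
v-values: -2, 7, 2, 7; range = 7 − (-2) = 9.
Area = (26 × 9) / 2 = 117.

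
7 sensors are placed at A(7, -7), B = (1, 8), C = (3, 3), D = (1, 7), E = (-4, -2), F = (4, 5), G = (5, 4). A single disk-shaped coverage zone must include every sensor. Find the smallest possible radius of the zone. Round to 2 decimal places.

8.08

The minimum enclosing circle of a finite set is fixed by two of the points (as a diameter) or three (as a circumcircle).
The minimum enclosing circle is determined by three boundary points: A, B, E.
Their circumcentre is (67/18, 7/18) with r² = 10585/162.
The farthest remaining point D is at distance² 8281/162 ≤ 10585/162.
r = √(10585/162) ≈ 8.08.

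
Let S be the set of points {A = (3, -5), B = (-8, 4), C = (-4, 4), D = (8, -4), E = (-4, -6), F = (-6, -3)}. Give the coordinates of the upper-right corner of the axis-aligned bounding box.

x-range [-8, 8], y-range [-6, 4].
The upper-right corner is (8, 4).

(8, 4)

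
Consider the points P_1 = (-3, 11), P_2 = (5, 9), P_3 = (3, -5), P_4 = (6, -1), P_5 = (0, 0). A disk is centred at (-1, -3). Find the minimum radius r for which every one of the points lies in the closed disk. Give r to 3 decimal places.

14.142

The required radius is the distance from (-1, -3) to the farthest point.
Squared distances: 200, 180, 20, 53, 10.
Maximum is 200, attained at P_1.
r = √200 ≈ 14.142.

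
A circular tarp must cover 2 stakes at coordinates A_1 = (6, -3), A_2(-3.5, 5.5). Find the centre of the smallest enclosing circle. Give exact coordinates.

The smallest circle enclosing two points has them as diameter endpoints.
Centre = midpoint = (1.25, 1.25); r² = |A_1A_2|²/4 = 162.5/4 = 40.625.
Centre = (1.25, 1.25).

(1.25, 1.25)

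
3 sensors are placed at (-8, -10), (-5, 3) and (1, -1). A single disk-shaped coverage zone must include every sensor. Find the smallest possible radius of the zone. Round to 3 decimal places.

6.803

Call the three points A, B, C in the order given.
Side lengths²: AB² = 178, AC² = 162, BC² = 52.
Since AB² = 178 < 162 + 52 = 214, the triangle is acute, so the smallest enclosing circle is the circumcircle.
Circumcentre = (-5.2, -3.8), r² = 46.28.
r = √(46.28) ≈ 6.803.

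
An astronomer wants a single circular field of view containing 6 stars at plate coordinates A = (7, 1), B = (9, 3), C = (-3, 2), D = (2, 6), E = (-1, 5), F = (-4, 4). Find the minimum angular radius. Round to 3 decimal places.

The farthest pair is B–F with squared distance 170. The circle on this segment as diameter has centre (2.5, 3.5) and r² = 170/4 = 42.5.
Check A: distance² to centre = 26.5 ≤ 42.5, so it lies inside.
All remaining points lie in this disk, and no smaller disk contains both endpoints, so this is the minimum enclosing circle.
r = √(42.5) ≈ 6.519.

6.519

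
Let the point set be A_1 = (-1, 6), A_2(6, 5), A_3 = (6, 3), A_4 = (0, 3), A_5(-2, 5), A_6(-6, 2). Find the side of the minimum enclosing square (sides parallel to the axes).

12

The bounding box has width 12 and height 4.
An axis-aligned square enclosing the set must have side ≥ max(width, height).
So the minimum side is max(12, 4) = 12.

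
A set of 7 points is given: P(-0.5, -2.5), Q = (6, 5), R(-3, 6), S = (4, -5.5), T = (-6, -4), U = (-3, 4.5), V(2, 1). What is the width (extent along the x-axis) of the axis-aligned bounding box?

12

max x = 6, min x = -6, so width = 12.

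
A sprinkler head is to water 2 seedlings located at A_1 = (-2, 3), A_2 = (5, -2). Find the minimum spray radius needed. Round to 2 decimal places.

4.30

The smallest circle enclosing two points has them as diameter endpoints.
Centre = midpoint = (1.5, 0.5); r² = |A_1A_2|²/4 = 74/4 = 18.5.
r = √(18.5) ≈ 4.30.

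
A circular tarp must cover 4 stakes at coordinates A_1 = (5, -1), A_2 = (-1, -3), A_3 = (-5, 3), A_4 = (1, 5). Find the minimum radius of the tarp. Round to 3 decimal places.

5.385

A smallest enclosing disk is always determined by at most three of the input points on its boundary.
The farthest pair is A_1–A_3 with squared distance 116. The circle on this segment as diameter has centre (0, 1) and r² = 116/4 = 29.
Check A_2: distance² to centre = 17 ≤ 29, so it lies inside.
All remaining points lie in this disk, and no smaller disk contains both endpoints, so this is the minimum enclosing circle.
r = √29 ≈ 5.385.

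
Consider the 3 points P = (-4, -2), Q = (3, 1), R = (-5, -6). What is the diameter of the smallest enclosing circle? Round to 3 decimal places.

10.630

Side lengths²: PQ² = 58, PR² = 17, QR² = 113.
Since QR² = 113 ≥ 58 + 17 = 75, the angle opposite QR is not acute, so the smallest enclosing circle has QR as diameter.
Centre = midpoint of QR = (-1, -2.5), r² = 113/4 = 28.25.
Diameter = 2r = 2√(28.25) ≈ 10.630.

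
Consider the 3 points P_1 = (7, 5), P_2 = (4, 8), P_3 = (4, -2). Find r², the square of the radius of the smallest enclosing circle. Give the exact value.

Side lengths²: P_1P_2² = 18, P_1P_3² = 58, P_2P_3² = 100.
Since P_2P_3² = 100 ≥ 58 + 18 = 76, the angle opposite P_2P_3 is not acute, so the smallest enclosing circle has P_2P_3 as diameter.
Centre = midpoint of P_2P_3 = (4, 3), r² = 100/4 = 25.

25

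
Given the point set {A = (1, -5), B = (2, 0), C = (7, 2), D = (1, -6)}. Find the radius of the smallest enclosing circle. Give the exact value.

5

The farthest pair is C–D with squared distance 100. The circle on this segment as diameter has centre (4, -2) and r² = 100/4 = 25.
Check A: distance² to centre = 18 ≤ 25, so it lies inside.
All remaining points lie in this disk, and no smaller disk contains both endpoints, so this is the minimum enclosing circle.
r = √25 = 5.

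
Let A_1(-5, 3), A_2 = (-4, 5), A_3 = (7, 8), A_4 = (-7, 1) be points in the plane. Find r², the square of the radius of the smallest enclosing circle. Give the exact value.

By Welzl's lemma the MEC is supported by two points (diametrically opposite) or three points (on a circumcircle).
The farthest pair is A_3–A_4 with squared distance 245. The circle on this segment as diameter has centre (0, 4.5) and r² = 245/4 = 61.25.
Check A_1: distance² to centre = 27.25 ≤ 61.25, so it lies inside.
All remaining points lie in this disk, and no smaller disk contains both endpoints, so this is the minimum enclosing circle.

61.25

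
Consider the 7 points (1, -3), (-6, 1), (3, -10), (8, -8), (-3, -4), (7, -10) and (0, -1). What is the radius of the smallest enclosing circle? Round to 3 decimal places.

8.515

By Welzl's lemma the MEC is supported by two points (diametrically opposite) or three points (on a circumcircle).
The farthest pair is (-6, 1)–(7, -10) with squared distance 290. The circle on this segment as diameter has centre (0.5, -4.5) and r² = 290/4 = 72.5.
Check (1, -3): distance² to centre = 2.5 ≤ 72.5, so it lies inside.
All remaining points lie in this disk, and no smaller disk contains both endpoints, so this is the minimum enclosing circle.
r = √(72.5) ≈ 8.515.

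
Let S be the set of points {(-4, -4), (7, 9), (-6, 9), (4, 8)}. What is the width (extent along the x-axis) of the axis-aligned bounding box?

13

max x = 7, min x = -6, so width = 13.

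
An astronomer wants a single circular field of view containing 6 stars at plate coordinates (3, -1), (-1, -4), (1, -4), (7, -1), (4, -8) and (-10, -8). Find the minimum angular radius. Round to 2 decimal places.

A smallest enclosing disk is always determined by at most three of the input points on its boundary.
The farthest pair is (7, -1)–(-10, -8) with squared distance 338. The circle on this segment as diameter has centre (-1.5, -4.5) and r² = 338/4 = 84.5.
Check (3, -1): distance² to centre = 32.5 ≤ 84.5, so it lies inside.
All remaining points lie in this disk, and no smaller disk contains both endpoints, so this is the minimum enclosing circle.
r = √(84.5) ≈ 9.19.

9.19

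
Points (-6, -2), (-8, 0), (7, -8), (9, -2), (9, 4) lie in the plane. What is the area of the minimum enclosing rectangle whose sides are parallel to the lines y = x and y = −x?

241.5

In coordinates u = x + y, v = x − y the rectangle is axis-aligned; the map (x,y)→(u,v) scales areas by 2.
u-values: -8, -8, -1, 7, 13; range = 13 − (-8) = 21.
v-values: -4, -8, 15, 11, 5; range = 15 − (-8) = 23.
Area = (21 × 23) / 2 = 241.5.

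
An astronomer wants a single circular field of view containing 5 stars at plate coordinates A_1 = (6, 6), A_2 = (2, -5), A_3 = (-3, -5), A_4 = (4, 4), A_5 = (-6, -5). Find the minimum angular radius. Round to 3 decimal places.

A smallest enclosing disk is always determined by at most three of the input points on its boundary.
The farthest pair is A_1–A_5 with squared distance 265. The circle on this segment as diameter has centre (0, 0.5) and r² = 265/4 = 66.25.
Check A_2: distance² to centre = 34.25 ≤ 66.25, so it lies inside.
All remaining points lie in this disk, and no smaller disk contains both endpoints, so this is the minimum enclosing circle.
r = √(66.25) ≈ 8.139.

8.139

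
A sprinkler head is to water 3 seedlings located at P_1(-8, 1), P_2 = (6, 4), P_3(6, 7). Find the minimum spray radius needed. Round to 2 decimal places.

7.62

Side lengths²: P_1P_2² = 205, P_1P_3² = 232, P_2P_3² = 9.
Since P_1P_3² = 232 ≥ 205 + 9 = 214, the angle opposite P_1P_3 is not acute, so the smallest enclosing circle has P_1P_3 as diameter.
Centre = midpoint of P_1P_3 = (-1, 4), r² = 232/4 = 58.
r = √58 ≈ 7.62.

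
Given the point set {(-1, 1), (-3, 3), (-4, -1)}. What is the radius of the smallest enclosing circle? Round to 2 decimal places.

2.10

Call the three points A, B, C in the order given.
Side lengths²: AB² = 8, AC² = 13, BC² = 17.
Since BC² = 17 < 13 + 8 = 21, the triangle is acute, so the smallest enclosing circle is the circumcircle.
Circumcentre = (-3.1, 0.9), r² = 4.42.
r = √(4.42) ≈ 2.10.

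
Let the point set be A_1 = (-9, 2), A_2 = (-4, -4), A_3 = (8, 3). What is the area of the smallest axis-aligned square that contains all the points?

289

The bounding box has width 17 and height 7.
An axis-aligned square enclosing the set must have side ≥ max(width, height).
So the minimum side is max(17, 7) = 17.
Area = 17² = 289.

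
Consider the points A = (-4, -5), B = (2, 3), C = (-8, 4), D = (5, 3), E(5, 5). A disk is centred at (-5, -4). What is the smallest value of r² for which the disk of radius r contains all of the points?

181

The required radius is the distance from (-5, -4) to the farthest point.
Squared distances: 2, 98, 73, 149, 181.
Maximum is 181, attained at E.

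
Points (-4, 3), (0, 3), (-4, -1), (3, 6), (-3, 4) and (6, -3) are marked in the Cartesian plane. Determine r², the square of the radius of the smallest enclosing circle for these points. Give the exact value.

2465/72

By Welzl's lemma the MEC is supported by two points (diametrically opposite) or three points (on a circumcircle).
The minimum enclosing circle is determined by three boundary points: (-4, 3), (3, 6), (6, -3).
Their circumcentre is (1.25, 5/12) with r² = 2465/72.
The farthest remaining point (-3, 4) is at distance² 2225/72 ≤ 2465/72.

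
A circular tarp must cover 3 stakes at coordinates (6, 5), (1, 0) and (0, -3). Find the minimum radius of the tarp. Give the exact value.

Call the three points A, B, C in the order given.
Side lengths²: AB² = 50, AC² = 100, BC² = 10.
Since AC² = 100 ≥ 50 + 10 = 60, the angle opposite AC is not acute, so the smallest enclosing circle has AC as diameter.
Centre = midpoint of AC = (3, 1), r² = 100/4 = 25.
r = √25 = 5.

5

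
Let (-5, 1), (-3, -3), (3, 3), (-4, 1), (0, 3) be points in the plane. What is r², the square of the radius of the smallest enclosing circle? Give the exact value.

A smallest enclosing disk is always determined by at most three of the input points on its boundary.
The minimum enclosing circle is determined by three boundary points: (-5, 1), (-3, -3), (3, 3).
Their circumcentre is (-2/3, 2/3) with r² = 170/9.
The farthest remaining point (-4, 1) is at distance² 101/9 ≤ 170/9.

170/9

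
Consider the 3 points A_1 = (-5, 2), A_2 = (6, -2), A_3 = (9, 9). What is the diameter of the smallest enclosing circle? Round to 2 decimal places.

15.71

Side lengths²: A_1A_2² = 137, A_1A_3² = 245, A_2A_3² = 130.
Since A_1A_3² = 245 < 137 + 130 = 267, the triangle is acute, so the smallest enclosing circle is the circumcircle.
Circumcentre = (87/38, 187/38), r² = 44525/722.
Diameter = 2r = 2√(44525/722) ≈ 15.71.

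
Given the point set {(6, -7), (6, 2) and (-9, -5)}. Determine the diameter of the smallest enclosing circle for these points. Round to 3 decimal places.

16.699

Call the three points A, B, C in the order given.
Side lengths²: AB² = 81, AC² = 229, BC² = 274.
Since BC² = 274 < 229 + 81 = 310, the triangle is acute, so the smallest enclosing circle is the circumcircle.
Circumcentre = (-31/30, -2.5), r² = 31373/450.
Diameter = 2r = 2√(31373/450) ≈ 16.699.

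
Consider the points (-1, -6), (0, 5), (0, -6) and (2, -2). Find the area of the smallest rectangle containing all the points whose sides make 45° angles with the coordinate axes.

66

In coordinates u = x + y, v = x − y the rectangle is axis-aligned; the map (x,y)→(u,v) scales areas by 2.
u-values: -7, 5, -6, 0; range = 5 − (-7) = 12.
v-values: 5, -5, 6, 4; range = 6 − (-5) = 11.
Area = (12 × 11) / 2 = 66.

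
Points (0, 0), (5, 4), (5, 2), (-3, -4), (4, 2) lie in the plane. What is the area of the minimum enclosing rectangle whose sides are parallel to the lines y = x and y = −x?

In coordinates u = x + y, v = x − y the rectangle is axis-aligned; the map (x,y)→(u,v) scales areas by 2.
u-values: 0, 9, 7, -7, 6; range = 9 − (-7) = 16.
v-values: 0, 1, 3, 1, 2; range = 3 − 0 = 3.
Area = (16 × 3) / 2 = 24.

24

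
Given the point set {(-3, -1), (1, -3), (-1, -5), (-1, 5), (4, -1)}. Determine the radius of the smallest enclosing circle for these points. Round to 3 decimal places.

The minimum enclosing circle of a finite set is fixed by two of the points (as a diameter) or three (as a circumcircle).
The minimum enclosing circle is determined by three boundary points: (-1, -5), (-1, 5), (4, -1).
Their circumcentre is (-0.9, 0) with r² = 25.01.
The farthest remaining point (1, -3) is at distance² 12.61 ≤ 25.01.
r = √(25.01) ≈ 5.001.

5.001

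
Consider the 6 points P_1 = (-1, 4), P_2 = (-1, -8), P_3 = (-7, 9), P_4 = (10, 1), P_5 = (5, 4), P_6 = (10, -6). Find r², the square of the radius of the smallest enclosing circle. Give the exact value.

The minimum enclosing circle of a finite set is fixed by two of the points (as a diameter) or three (as a circumcircle).
The farthest pair is P_3–P_6 with squared distance 514. The circle on this segment as diameter has centre (1.5, 1.5) and r² = 514/4 = 128.5.
Check P_1: distance² to centre = 12.5 ≤ 128.5, so it lies inside.
All remaining points lie in this disk, and no smaller disk contains both endpoints, so this is the minimum enclosing circle.

128.5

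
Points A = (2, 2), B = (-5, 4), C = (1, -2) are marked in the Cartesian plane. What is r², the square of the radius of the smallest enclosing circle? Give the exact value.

Side lengths²: AB² = 53, AC² = 17, BC² = 72.
Since BC² = 72 ≥ 53 + 17 = 70, the angle opposite BC is not acute, so the smallest enclosing circle has BC as diameter.
Centre = midpoint of BC = (-2, 1), r² = 72/4 = 18.

18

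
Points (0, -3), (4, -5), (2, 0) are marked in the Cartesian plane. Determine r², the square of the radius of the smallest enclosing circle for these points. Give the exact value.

7.36328125

Call the three points A, B, C in the order given.
Side lengths²: AB² = 20, AC² = 13, BC² = 29.
Since BC² = 29 < 20 + 13 = 33, the triangle is acute, so the smallest enclosing circle is the circumcircle.
Circumcentre = (2.6875, -2.625), r² = 7.36328125.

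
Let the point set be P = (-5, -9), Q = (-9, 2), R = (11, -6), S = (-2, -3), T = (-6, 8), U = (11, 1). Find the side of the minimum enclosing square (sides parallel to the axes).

20

The bounding box has width 20 and height 17.
An axis-aligned square enclosing the set must have side ≥ max(width, height).
So the minimum side is max(20, 17) = 20.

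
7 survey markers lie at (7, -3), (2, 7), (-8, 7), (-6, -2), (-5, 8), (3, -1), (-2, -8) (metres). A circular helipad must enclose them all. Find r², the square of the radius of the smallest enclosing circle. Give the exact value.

A smallest enclosing disk is always determined by at most three of the input points on its boundary.
The minimum enclosing circle is determined by three boundary points: (7, -3), (-8, 7), (-2, -8).
Their circumcentre is (-25/22, 23/22) with r² = 19981/242.
The farthest remaining point (-5, 8) is at distance² 15317/242 ≤ 19981/242.

19981/242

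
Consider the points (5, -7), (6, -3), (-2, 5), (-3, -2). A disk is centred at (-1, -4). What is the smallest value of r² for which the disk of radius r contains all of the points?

82

The required radius is the distance from (-1, -4) to the farthest point.
Squared distances: 45, 50, 82, 8.
Maximum is 82, attained at (-2, 5).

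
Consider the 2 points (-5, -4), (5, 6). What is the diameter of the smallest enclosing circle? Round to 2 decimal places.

14.14

The smallest circle enclosing two points has them as diameter endpoints.
Centre = midpoint = (0, 1); r² = |(-5, -4)−(5, 6)|²/4 = 200/4 = 50.
Diameter = 2r = 2√50 ≈ 14.14.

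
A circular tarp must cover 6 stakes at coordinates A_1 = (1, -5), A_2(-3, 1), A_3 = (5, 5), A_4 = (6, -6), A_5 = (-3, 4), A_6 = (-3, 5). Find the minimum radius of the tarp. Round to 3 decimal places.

7.106

By Welzl's lemma the MEC is supported by two points (diametrically opposite) or three points (on a circumcircle).
The farthest pair is A_4–A_6 with squared distance 202. The circle on this segment as diameter has centre (1.5, -0.5) and r² = 202/4 = 50.5.
Check A_1: distance² to centre = 20.5 ≤ 50.5, so it lies inside.
All remaining points lie in this disk, and no smaller disk contains both endpoints, so this is the minimum enclosing circle.
r = √(50.5) ≈ 7.106.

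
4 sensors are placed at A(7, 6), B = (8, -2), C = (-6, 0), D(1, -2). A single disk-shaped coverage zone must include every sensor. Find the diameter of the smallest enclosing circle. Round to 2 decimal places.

14.84

The minimum enclosing circle is determined by three boundary points: A, B, C.
Their circumcentre is (29/22, 27/22) with r² = 13325/242.
The farthest remaining point D is at distance² 2545/242 ≤ 13325/242.
Diameter = 2r = 2√(13325/242) ≈ 14.84.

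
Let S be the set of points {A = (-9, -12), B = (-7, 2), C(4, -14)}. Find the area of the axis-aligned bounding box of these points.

208

x ranges over [-9, 4], width 13.
y ranges over [-14, 2], height 16.
Area = 13 × 16 = 208.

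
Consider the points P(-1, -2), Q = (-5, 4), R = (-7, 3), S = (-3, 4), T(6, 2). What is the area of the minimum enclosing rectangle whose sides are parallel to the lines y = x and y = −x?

In coordinates u = x + y, v = x − y the rectangle is axis-aligned; the map (x,y)→(u,v) scales areas by 2.
u-values: -3, -1, -4, 1, 8; range = 8 − (-4) = 12.
v-values: 1, -9, -10, -7, 4; range = 4 − (-10) = 14.
Area = (12 × 14) / 2 = 84.

84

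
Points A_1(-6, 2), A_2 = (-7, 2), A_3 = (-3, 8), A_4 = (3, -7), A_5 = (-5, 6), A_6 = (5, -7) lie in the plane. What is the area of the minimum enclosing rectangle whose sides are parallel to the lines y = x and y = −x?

In coordinates u = x + y, v = x − y the rectangle is axis-aligned; the map (x,y)→(u,v) scales areas by 2.
u-values: -4, -5, 5, -4, 1, -2; range = 5 − (-5) = 10.
v-values: -8, -9, -11, 10, -11, 12; range = 12 − (-11) = 23.
Area = (10 × 23) / 2 = 115.

115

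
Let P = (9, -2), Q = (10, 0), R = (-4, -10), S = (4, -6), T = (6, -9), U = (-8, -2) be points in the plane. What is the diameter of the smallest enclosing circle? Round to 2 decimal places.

The minimum enclosing circle is determined by three boundary points: Q, R, U.
Their circumcentre is (22/19, -46/19) with r² = 30340/361.
The farthest remaining point T is at distance² 24089/361 ≤ 30340/361.
Diameter = 2r = 2√(30340/361) ≈ 18.34.

18.34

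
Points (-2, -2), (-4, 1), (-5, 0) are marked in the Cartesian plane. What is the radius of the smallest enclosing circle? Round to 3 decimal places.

Call the three points A, B, C in the order given.
Side lengths²: AB² = 13, AC² = 13, BC² = 2.
Since AC² = 13 < 13 + 2 = 15, the triangle is acute, so the smallest enclosing circle is the circumcircle.
Circumcentre = (-3.3, -0.7), r² = 3.38.
r = √(3.38) ≈ 1.838.

1.838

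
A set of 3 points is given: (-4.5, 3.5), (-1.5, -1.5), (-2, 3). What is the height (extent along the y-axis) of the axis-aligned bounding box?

5

max y = 3.5, min y = -1.5, so height = 5.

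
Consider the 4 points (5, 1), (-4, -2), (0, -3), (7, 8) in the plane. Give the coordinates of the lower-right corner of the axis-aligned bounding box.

(7, -3)

x-range [-4, 7], y-range [-3, 8].
The lower-right corner is (7, -3).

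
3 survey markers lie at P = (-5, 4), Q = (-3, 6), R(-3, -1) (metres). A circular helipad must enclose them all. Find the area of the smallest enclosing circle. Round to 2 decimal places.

Side lengths²: PQ² = 8, PR² = 29, QR² = 49.
Since QR² = 49 ≥ 29 + 8 = 37, the angle opposite QR is not acute, so the smallest enclosing circle has QR as diameter.
Centre = midpoint of QR = (-3, 2.5), r² = 49/4 = 12.25.
Area = π·r² = π·12.25 ≈ 38.48.

38.48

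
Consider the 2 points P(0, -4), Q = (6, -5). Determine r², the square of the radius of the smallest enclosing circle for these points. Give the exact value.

The smallest circle enclosing two points has them as diameter endpoints.
Centre = midpoint = (3, -4.5); r² = |PQ|²/4 = 37/4 = 9.25.

9.25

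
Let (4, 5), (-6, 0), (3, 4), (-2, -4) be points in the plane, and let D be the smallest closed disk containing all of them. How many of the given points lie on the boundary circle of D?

3

The minimum enclosing circle of a finite set is fixed by two of the points (as a diameter) or three (as a circumcircle).
The minimum enclosing circle is determined by three boundary points: (4, 5), (-6, 0), (-2, -4).
Their circumcentre is (-0.5, 1.5) with r² = 32.5.
The farthest remaining point (3, 4) is at distance² 18.5 ≤ 32.5.
The points at distance exactly r from the centre are (4, 5), (-6, 0), (-2, -4) — 3 points.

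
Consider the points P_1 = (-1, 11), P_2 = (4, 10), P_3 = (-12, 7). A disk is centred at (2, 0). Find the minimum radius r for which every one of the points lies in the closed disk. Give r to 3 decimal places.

The required radius is the distance from (2, 0) to the farthest point.
Squared distances: 130, 104, 245.
Maximum is 245, attained at P_3.
r = √245 ≈ 15.652.

15.652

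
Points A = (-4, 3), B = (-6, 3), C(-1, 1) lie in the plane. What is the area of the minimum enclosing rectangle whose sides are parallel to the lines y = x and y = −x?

In coordinates u = x + y, v = x − y the rectangle is axis-aligned; the map (x,y)→(u,v) scales areas by 2.
u-values: -1, -3, 0; range = 0 − (-3) = 3.
v-values: -7, -9, -2; range = -2 − (-9) = 7.
Area = (3 × 7) / 2 = 10.5.

10.5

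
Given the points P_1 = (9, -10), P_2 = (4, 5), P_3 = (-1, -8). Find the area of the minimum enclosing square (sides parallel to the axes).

225

The bounding box has width 10 and height 15.
An axis-aligned square enclosing the set must have side ≥ max(width, height).
So the minimum side is max(10, 15) = 15.
Area = 15² = 225.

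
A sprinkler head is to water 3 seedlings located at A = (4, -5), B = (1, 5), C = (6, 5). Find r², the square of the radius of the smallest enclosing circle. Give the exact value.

28.34

Side lengths²: AB² = 109, AC² = 104, BC² = 25.
Since AB² = 109 < 104 + 25 = 129, the triangle is acute, so the smallest enclosing circle is the circumcircle.
Circumcentre = (3.5, 0.3), r² = 28.34.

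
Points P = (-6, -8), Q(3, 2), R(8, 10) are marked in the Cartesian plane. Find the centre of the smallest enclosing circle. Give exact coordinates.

(1, 1)

Side lengths²: PQ² = 181, PR² = 520, QR² = 89.
Since PR² = 520 ≥ 181 + 89 = 270, the angle opposite PR is not acute, so the smallest enclosing circle has PR as diameter.
Centre = midpoint of PR = (1, 1), r² = 520/4 = 130.
Centre = (1, 1).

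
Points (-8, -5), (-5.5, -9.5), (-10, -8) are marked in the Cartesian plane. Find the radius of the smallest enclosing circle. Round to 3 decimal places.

Call the three points A, B, C in the order given.
Side lengths²: AB² = 26.5, AC² = 13, BC² = 22.5.
Since AB² = 26.5 < 22.5 + 13 = 35.5, the triangle is acute, so the smallest enclosing circle is the circumcircle.
Circumcentre = (-81/11, -167/22), r² = 3445/484.
r = √(3445/484) ≈ 2.668.

2.668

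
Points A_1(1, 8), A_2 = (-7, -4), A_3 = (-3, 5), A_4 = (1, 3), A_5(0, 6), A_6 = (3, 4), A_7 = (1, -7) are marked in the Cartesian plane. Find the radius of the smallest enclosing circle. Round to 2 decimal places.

By Welzl's lemma the MEC is supported by two points (diametrically opposite) or three points (on a circumcircle).
The minimum enclosing circle is determined by three boundary points: A_1, A_2, A_7.
Their circumcentre is (-0.75, 0.5) with r² = 59.3125.
The farthest remaining point A_5 is at distance² 30.8125 ≤ 59.3125.
r = √(59.3125) ≈ 7.70.

7.70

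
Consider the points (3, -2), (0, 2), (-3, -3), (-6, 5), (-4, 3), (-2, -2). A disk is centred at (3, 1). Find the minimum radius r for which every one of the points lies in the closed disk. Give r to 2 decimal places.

9.85

The required radius is the distance from (3, 1) to the farthest point.
Squared distances: 9, 10, 52, 97, 53, 34.
Maximum is 97, attained at (-6, 5).
r = √97 ≈ 9.85.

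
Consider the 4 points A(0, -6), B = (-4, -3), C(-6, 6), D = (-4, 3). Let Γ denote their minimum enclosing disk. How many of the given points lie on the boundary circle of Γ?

A smallest enclosing disk is always determined by at most three of the input points on its boundary.
The farthest pair is A–C with squared distance 180. The circle on this segment as diameter has centre (-3, 0) and r² = 180/4 = 45.
Check B: distance² to centre = 10 ≤ 45, so it lies inside.
All remaining points lie in this disk, and no smaller disk contains both endpoints, so this is the minimum enclosing circle.
The points at distance exactly r from the centre are A, C — 2 points.

2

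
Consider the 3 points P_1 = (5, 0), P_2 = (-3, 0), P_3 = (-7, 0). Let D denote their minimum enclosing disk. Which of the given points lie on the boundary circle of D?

Side lengths²: P_1P_2² = 64, P_1P_3² = 144, P_2P_3² = 16.
Since P_1P_3² = 144 ≥ 64 + 16 = 80, the angle opposite P_1P_3 is not acute, so the smallest enclosing circle has P_1P_3 as diameter.
Centre = midpoint of P_1P_3 = (-1, 0), r² = 144/4 = 36.
The points at distance exactly r from the centre are P_1, P_3 — 2 points.

P_1, P_3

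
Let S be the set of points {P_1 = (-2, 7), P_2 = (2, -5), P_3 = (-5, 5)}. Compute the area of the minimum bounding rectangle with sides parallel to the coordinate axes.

84

x ranges over [-5, 2], width 7.
y ranges over [-5, 7], height 12.
Area = 7 × 12 = 84.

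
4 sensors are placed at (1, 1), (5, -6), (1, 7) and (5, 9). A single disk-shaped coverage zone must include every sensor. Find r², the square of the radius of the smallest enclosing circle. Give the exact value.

56.25

The farthest pair is (5, -6)–(5, 9) with squared distance 225. The circle on this segment as diameter has centre (5, 1.5) and r² = 225/4 = 56.25.
Check (1, 1): distance² to centre = 16.25 ≤ 56.25, so it lies inside.
All remaining points lie in this disk, and no smaller disk contains both endpoints, so this is the minimum enclosing circle.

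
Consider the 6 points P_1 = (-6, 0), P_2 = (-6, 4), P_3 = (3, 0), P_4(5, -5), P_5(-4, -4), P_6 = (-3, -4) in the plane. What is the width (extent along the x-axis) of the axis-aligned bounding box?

max x = 5, min x = -6, so width = 11.

11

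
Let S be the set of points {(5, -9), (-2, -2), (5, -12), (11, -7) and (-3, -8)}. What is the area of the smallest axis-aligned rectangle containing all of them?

x ranges over [-3, 11], width 14.
y ranges over [-12, -2], height 10.
Area = 14 × 10 = 140.

140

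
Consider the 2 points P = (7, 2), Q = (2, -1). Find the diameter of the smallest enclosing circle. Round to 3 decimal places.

5.831

The smallest circle enclosing two points has them as diameter endpoints.
Centre = midpoint = (4.5, 0.5); r² = |PQ|²/4 = 34/4 = 8.5.
Diameter = 2r = 2√(8.5) ≈ 5.831.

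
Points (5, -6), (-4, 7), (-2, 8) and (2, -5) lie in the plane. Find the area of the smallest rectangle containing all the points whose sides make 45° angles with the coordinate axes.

In coordinates u = x + y, v = x − y the rectangle is axis-aligned; the map (x,y)→(u,v) scales areas by 2.
u-values: -1, 3, 6, -3; range = 6 − (-3) = 9.
v-values: 11, -11, -10, 7; range = 11 − (-11) = 22.
Area = (9 × 22) / 2 = 99.

99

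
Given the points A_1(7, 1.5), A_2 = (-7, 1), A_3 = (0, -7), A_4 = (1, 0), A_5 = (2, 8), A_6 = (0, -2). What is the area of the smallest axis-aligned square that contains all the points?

The bounding box has width 14 and height 15.
An axis-aligned square enclosing the set must have side ≥ max(width, height).
So the minimum side is max(14, 15) = 15.
Area = 15² = 225.

225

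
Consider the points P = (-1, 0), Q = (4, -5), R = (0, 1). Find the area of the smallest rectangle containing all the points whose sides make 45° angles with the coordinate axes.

In coordinates u = x + y, v = x − y the rectangle is axis-aligned; the map (x,y)→(u,v) scales areas by 2.
u-values: -1, -1, 1; range = 1 − (-1) = 2.
v-values: -1, 9, -1; range = 9 − (-1) = 10.
Area = (2 × 10) / 2 = 10.

10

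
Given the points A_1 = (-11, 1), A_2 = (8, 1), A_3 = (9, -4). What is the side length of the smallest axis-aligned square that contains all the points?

The bounding box has width 20 and height 5.
An axis-aligned square enclosing the set must have side ≥ max(width, height).
So the minimum side is max(20, 5) = 20.

20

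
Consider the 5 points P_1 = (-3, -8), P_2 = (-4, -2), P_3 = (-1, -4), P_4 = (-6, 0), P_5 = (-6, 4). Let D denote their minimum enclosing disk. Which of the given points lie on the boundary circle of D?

The minimum enclosing circle of a finite set is fixed by two of the points (as a diameter) or three (as a circumcircle).
The farthest pair is P_1–P_5 with squared distance 153. The circle on this segment as diameter has centre (-4.5, -2) and r² = 153/4 = 38.25.
Check P_2: distance² to centre = 0.25 ≤ 38.25, so it lies inside.
All remaining points lie in this disk, and no smaller disk contains both endpoints, so this is the minimum enclosing circle.
The points at distance exactly r from the centre are P_1, P_5 — 2 points.

P_1, P_5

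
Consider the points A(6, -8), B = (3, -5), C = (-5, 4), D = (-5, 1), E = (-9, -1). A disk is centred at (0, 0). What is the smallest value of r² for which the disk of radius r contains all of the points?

The required radius is the distance from (0, 0) to the farthest point.
Squared distances: 100, 34, 41, 26, 82.
Maximum is 100, attained at A.

100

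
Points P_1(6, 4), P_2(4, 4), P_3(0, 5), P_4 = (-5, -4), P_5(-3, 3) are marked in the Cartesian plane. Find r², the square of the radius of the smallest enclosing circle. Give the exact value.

A smallest enclosing disk is always determined by at most three of the input points on its boundary.
The farthest pair is P_1–P_4 with squared distance 185. The circle on this segment as diameter has centre (0.5, 0) and r² = 185/4 = 46.25.
Check P_2: distance² to centre = 28.25 ≤ 46.25, so it lies inside.
All remaining points lie in this disk, and no smaller disk contains both endpoints, so this is the minimum enclosing circle.

46.25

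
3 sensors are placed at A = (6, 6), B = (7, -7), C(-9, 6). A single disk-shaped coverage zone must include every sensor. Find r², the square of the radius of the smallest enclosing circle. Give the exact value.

Side lengths²: AB² = 170, AC² = 225, BC² = 425.
Since BC² = 425 ≥ 225 + 170 = 395, the angle opposite BC is not acute, so the smallest enclosing circle has BC as diameter.
Centre = midpoint of BC = (-1, -0.5), r² = 425/4 = 106.25.

106.25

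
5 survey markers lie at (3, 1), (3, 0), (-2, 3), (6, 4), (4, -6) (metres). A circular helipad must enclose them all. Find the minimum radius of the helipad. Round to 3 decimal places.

The minimum enclosing circle of a finite set is fixed by two of the points (as a diameter) or three (as a circumcircle).
The minimum enclosing circle is determined by three boundary points: (-2, 3), (6, 4), (4, -6).
Their circumcentre is (2.5, -0.5) with r² = 32.5.
The farthest remaining point (3, 1) is at distance² 2.5 ≤ 32.5.
r = √(32.5) ≈ 5.701.

5.701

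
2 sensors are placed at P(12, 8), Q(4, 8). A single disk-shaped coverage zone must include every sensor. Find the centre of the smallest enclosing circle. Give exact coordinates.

The smallest circle enclosing two points has them as diameter endpoints.
Centre = midpoint = (8, 8); r² = |PQ|²/4 = 64/4 = 16.
Centre = (8, 8).

(8, 8)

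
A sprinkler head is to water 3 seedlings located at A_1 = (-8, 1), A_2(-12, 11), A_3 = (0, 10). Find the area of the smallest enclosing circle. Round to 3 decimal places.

142.353

Side lengths²: A_1A_2² = 116, A_1A_3² = 145, A_2A_3² = 145.
Since A_2A_3² = 145 < 145 + 116 = 261, the triangle is acute, so the smallest enclosing circle is the circumcircle.
Circumcentre = (-6.25, 7.5), r² = 45.3125.
Area = π·r² = π·45.3125 ≈ 142.353.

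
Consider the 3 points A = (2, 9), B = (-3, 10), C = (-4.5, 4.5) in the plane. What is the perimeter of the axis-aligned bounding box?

Width = max x − min x = 2 − (-4.5) = 6.5.
Height = max y − min y = 10 − 4.5 = 5.5.
Perimeter = 2(6.5 + 5.5) = 24.

24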